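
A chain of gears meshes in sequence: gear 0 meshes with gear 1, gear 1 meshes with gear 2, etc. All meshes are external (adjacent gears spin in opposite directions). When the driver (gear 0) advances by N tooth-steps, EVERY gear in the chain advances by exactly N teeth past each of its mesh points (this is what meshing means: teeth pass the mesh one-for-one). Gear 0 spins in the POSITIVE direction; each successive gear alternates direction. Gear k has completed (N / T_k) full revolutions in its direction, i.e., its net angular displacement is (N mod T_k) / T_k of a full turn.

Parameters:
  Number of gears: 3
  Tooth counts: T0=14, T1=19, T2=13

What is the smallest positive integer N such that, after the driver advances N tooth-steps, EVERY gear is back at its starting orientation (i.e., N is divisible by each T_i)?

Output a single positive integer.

Answer: 3458

Derivation:
Gear k returns to start when N is a multiple of T_k.
All gears at start simultaneously when N is a common multiple of [14, 19, 13]; the smallest such N is lcm(14, 19, 13).
Start: lcm = T0 = 14
Fold in T1=19: gcd(14, 19) = 1; lcm(14, 19) = 14 * 19 / 1 = 266 / 1 = 266
Fold in T2=13: gcd(266, 13) = 1; lcm(266, 13) = 266 * 13 / 1 = 3458 / 1 = 3458
Full cycle length = 3458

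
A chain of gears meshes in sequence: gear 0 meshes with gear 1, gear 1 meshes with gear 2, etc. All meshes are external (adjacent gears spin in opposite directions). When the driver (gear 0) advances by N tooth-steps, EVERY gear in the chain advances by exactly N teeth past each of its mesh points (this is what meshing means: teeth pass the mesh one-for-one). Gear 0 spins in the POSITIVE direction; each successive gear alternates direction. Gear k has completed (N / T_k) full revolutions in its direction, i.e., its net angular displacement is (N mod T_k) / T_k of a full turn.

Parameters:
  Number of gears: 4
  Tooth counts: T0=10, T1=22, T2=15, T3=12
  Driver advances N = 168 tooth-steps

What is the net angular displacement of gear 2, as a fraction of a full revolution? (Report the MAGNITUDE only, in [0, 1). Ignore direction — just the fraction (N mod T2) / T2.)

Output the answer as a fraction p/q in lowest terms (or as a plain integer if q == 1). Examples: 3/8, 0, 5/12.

Answer: 1/5

Derivation:
Chain of 4 gears, tooth counts: [10, 22, 15, 12]
  gear 0: T0=10, direction=positive, advance = 168 mod 10 = 8 teeth = 8/10 turn
  gear 1: T1=22, direction=negative, advance = 168 mod 22 = 14 teeth = 14/22 turn
  gear 2: T2=15, direction=positive, advance = 168 mod 15 = 3 teeth = 3/15 turn
  gear 3: T3=12, direction=negative, advance = 168 mod 12 = 0 teeth = 0/12 turn
Gear 2: 168 mod 15 = 3
Fraction = 3 / 15 = 1/5 (gcd(3,15)=3) = 1/5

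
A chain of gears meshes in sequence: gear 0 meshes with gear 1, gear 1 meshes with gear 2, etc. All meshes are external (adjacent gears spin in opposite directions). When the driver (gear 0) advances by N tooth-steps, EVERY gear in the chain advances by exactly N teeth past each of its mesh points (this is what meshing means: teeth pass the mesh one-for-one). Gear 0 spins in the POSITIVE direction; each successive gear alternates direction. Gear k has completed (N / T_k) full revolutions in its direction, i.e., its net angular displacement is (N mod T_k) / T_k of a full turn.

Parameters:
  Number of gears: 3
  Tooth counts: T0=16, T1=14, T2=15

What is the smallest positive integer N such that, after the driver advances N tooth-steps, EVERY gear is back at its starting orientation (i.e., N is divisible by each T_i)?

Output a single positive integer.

Answer: 1680

Derivation:
Gear k returns to start when N is a multiple of T_k.
All gears at start simultaneously when N is a common multiple of [16, 14, 15]; the smallest such N is lcm(16, 14, 15).
Start: lcm = T0 = 16
Fold in T1=14: gcd(16, 14) = 2; lcm(16, 14) = 16 * 14 / 2 = 224 / 2 = 112
Fold in T2=15: gcd(112, 15) = 1; lcm(112, 15) = 112 * 15 / 1 = 1680 / 1 = 1680
Full cycle length = 1680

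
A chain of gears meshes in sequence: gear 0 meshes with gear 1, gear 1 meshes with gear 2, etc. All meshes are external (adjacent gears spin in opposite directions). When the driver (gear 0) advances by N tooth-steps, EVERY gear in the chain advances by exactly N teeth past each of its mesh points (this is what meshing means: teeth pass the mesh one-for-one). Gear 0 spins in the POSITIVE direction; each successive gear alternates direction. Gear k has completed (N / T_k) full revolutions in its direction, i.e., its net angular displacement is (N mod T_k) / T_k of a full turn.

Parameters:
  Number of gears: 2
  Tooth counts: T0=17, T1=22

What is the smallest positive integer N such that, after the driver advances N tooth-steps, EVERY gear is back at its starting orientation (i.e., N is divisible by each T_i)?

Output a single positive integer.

Gear k returns to start when N is a multiple of T_k.
All gears at start simultaneously when N is a common multiple of [17, 22]; the smallest such N is lcm(17, 22).
Start: lcm = T0 = 17
Fold in T1=22: gcd(17, 22) = 1; lcm(17, 22) = 17 * 22 / 1 = 374 / 1 = 374
Full cycle length = 374

Answer: 374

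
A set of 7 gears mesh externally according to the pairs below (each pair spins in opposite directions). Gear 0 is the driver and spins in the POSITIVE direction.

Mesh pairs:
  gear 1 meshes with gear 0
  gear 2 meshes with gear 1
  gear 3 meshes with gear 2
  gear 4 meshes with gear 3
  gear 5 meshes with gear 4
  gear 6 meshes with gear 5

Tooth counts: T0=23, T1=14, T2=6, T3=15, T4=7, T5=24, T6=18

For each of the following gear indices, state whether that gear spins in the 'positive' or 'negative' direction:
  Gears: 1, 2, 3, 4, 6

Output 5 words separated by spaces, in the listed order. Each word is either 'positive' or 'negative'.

Gear 0 (driver): positive (depth 0)
  gear 1: meshes with gear 0 -> depth 1 -> negative (opposite of gear 0)
  gear 2: meshes with gear 1 -> depth 2 -> positive (opposite of gear 1)
  gear 3: meshes with gear 2 -> depth 3 -> negative (opposite of gear 2)
  gear 4: meshes with gear 3 -> depth 4 -> positive (opposite of gear 3)
  gear 5: meshes with gear 4 -> depth 5 -> negative (opposite of gear 4)
  gear 6: meshes with gear 5 -> depth 6 -> positive (opposite of gear 5)
Queried indices 1, 2, 3, 4, 6 -> negative, positive, negative, positive, positive

Answer: negative positive negative positive positive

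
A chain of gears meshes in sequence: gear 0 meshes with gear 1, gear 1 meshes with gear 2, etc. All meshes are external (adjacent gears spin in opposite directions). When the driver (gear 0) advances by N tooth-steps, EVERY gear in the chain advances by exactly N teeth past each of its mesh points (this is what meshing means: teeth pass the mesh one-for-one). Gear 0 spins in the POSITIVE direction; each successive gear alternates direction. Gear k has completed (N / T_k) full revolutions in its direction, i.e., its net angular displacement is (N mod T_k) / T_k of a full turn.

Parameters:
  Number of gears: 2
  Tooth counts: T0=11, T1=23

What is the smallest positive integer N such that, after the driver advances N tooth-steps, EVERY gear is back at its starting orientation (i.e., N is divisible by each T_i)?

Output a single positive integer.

Answer: 253

Derivation:
Gear k returns to start when N is a multiple of T_k.
All gears at start simultaneously when N is a common multiple of [11, 23]; the smallest such N is lcm(11, 23).
Start: lcm = T0 = 11
Fold in T1=23: gcd(11, 23) = 1; lcm(11, 23) = 11 * 23 / 1 = 253 / 1 = 253
Full cycle length = 253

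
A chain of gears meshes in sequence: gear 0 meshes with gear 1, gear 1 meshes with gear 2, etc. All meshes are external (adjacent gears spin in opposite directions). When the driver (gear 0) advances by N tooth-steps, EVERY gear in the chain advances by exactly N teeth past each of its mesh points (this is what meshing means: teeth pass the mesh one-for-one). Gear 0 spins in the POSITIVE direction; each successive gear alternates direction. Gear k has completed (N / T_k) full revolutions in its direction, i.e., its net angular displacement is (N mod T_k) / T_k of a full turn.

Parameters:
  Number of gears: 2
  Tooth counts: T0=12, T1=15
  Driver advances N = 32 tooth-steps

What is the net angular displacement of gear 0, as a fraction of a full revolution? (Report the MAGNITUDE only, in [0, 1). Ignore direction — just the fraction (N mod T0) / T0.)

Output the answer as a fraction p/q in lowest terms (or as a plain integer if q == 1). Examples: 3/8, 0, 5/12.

Chain of 2 gears, tooth counts: [12, 15]
  gear 0: T0=12, direction=positive, advance = 32 mod 12 = 8 teeth = 8/12 turn
  gear 1: T1=15, direction=negative, advance = 32 mod 15 = 2 teeth = 2/15 turn
Gear 0: 32 mod 12 = 8
Fraction = 8 / 12 = 2/3 (gcd(8,12)=4) = 2/3

Answer: 2/3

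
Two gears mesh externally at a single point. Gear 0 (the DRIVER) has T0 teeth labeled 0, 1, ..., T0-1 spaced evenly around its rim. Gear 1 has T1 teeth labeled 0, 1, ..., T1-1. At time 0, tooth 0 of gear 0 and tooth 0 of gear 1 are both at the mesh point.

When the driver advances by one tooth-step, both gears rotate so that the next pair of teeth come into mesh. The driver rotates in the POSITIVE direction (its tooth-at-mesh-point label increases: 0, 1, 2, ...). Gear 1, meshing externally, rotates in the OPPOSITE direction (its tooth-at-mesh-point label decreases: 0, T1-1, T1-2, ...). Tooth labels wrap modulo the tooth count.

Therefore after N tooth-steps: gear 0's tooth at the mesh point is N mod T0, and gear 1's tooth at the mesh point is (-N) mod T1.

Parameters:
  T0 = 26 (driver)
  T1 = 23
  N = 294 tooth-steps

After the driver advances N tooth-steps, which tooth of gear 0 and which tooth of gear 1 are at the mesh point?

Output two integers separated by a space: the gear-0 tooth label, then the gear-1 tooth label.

Gear 0 (driver, T0=26): tooth at mesh = N mod T0
  294 = 11 * 26 + 8, so 294 mod 26 = 8
  gear 0 tooth = 8
Gear 1 (driven, T1=23): tooth at mesh = (-N) mod T1
  294 = 12 * 23 + 18, so 294 mod 23 = 18
  (-294) mod 23 = (-18) mod 23 = 23 - 18 = 5
Mesh after 294 steps: gear-0 tooth 8 meets gear-1 tooth 5

Answer: 8 5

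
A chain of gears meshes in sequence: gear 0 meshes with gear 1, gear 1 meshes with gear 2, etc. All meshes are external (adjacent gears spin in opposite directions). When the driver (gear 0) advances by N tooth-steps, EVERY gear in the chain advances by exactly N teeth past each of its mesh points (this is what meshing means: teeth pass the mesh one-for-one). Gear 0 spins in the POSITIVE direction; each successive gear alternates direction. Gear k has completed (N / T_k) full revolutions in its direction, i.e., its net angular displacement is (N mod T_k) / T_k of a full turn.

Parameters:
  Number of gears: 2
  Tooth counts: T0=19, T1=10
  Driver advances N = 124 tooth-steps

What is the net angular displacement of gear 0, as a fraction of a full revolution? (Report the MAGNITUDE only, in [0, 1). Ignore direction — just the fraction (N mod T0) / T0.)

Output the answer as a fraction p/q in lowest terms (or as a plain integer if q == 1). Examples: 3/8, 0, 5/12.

Answer: 10/19

Derivation:
Chain of 2 gears, tooth counts: [19, 10]
  gear 0: T0=19, direction=positive, advance = 124 mod 19 = 10 teeth = 10/19 turn
  gear 1: T1=10, direction=negative, advance = 124 mod 10 = 4 teeth = 4/10 turn
Gear 0: 124 mod 19 = 10
Fraction = 10 / 19 = 10/19 (gcd(10,19)=1) = 10/19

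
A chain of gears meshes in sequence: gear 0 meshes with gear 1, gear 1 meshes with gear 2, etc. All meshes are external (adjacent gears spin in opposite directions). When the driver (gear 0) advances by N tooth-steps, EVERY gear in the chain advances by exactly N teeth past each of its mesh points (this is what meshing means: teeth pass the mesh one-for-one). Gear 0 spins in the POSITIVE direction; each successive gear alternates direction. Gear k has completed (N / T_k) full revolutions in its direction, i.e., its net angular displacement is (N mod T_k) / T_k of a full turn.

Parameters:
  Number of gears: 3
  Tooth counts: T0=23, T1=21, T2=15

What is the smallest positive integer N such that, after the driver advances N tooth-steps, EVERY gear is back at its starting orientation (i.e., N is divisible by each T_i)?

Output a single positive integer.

Gear k returns to start when N is a multiple of T_k.
All gears at start simultaneously when N is a common multiple of [23, 21, 15]; the smallest such N is lcm(23, 21, 15).
Start: lcm = T0 = 23
Fold in T1=21: gcd(23, 21) = 1; lcm(23, 21) = 23 * 21 / 1 = 483 / 1 = 483
Fold in T2=15: gcd(483, 15) = 3; lcm(483, 15) = 483 * 15 / 3 = 7245 / 3 = 2415
Full cycle length = 2415

Answer: 2415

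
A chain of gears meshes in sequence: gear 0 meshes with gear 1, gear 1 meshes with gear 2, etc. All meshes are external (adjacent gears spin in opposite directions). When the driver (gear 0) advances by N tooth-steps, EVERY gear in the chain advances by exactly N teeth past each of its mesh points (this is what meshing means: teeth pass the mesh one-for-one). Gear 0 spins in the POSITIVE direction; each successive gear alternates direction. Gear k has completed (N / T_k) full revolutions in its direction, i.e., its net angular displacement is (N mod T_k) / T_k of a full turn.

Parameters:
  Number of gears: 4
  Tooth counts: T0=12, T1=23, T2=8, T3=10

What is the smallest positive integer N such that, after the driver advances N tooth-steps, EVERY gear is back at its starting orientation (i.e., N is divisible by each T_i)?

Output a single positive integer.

Answer: 2760

Derivation:
Gear k returns to start when N is a multiple of T_k.
All gears at start simultaneously when N is a common multiple of [12, 23, 8, 10]; the smallest such N is lcm(12, 23, 8, 10).
Start: lcm = T0 = 12
Fold in T1=23: gcd(12, 23) = 1; lcm(12, 23) = 12 * 23 / 1 = 276 / 1 = 276
Fold in T2=8: gcd(276, 8) = 4; lcm(276, 8) = 276 * 8 / 4 = 2208 / 4 = 552
Fold in T3=10: gcd(552, 10) = 2; lcm(552, 10) = 552 * 10 / 2 = 5520 / 2 = 2760
Full cycle length = 2760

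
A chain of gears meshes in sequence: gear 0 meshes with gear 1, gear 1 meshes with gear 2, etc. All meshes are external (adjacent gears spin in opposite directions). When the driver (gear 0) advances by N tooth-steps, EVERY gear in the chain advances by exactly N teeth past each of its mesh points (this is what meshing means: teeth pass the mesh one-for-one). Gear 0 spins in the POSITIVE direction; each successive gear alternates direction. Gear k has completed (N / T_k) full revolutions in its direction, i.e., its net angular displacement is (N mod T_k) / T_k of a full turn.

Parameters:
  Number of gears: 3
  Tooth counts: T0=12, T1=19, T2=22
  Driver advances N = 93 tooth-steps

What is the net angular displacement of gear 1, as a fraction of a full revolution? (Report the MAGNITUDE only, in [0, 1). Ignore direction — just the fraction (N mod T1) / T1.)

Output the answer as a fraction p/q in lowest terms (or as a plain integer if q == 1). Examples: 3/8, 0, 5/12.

Chain of 3 gears, tooth counts: [12, 19, 22]
  gear 0: T0=12, direction=positive, advance = 93 mod 12 = 9 teeth = 9/12 turn
  gear 1: T1=19, direction=negative, advance = 93 mod 19 = 17 teeth = 17/19 turn
  gear 2: T2=22, direction=positive, advance = 93 mod 22 = 5 teeth = 5/22 turn
Gear 1: 93 mod 19 = 17
Fraction = 17 / 19 = 17/19 (gcd(17,19)=1) = 17/19

Answer: 17/19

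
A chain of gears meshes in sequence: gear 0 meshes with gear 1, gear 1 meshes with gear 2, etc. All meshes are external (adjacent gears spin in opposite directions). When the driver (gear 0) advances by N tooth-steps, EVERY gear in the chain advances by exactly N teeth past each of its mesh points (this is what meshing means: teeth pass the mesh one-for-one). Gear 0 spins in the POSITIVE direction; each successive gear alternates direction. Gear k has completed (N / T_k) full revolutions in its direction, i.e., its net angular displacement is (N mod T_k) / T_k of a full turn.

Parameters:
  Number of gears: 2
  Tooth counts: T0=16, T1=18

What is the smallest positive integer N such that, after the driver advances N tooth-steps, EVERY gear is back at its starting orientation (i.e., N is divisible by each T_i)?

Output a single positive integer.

Gear k returns to start when N is a multiple of T_k.
All gears at start simultaneously when N is a common multiple of [16, 18]; the smallest such N is lcm(16, 18).
Start: lcm = T0 = 16
Fold in T1=18: gcd(16, 18) = 2; lcm(16, 18) = 16 * 18 / 2 = 288 / 2 = 144
Full cycle length = 144

Answer: 144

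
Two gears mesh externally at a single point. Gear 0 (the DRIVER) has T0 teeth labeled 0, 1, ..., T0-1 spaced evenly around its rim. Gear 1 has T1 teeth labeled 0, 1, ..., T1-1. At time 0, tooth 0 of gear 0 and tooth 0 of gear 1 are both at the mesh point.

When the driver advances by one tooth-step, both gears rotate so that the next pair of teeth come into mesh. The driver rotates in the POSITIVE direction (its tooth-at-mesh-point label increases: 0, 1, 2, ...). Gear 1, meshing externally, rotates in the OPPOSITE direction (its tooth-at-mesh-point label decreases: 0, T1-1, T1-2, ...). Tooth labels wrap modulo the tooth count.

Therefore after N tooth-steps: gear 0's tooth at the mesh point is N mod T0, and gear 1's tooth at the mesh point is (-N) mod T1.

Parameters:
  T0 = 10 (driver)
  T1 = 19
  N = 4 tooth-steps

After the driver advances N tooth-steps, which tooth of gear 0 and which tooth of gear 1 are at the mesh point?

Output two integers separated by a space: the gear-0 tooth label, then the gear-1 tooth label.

Gear 0 (driver, T0=10): tooth at mesh = N mod T0
  4 = 0 * 10 + 4, so 4 mod 10 = 4
  gear 0 tooth = 4
Gear 1 (driven, T1=19): tooth at mesh = (-N) mod T1
  4 = 0 * 19 + 4, so 4 mod 19 = 4
  (-4) mod 19 = (-4) mod 19 = 19 - 4 = 15
Mesh after 4 steps: gear-0 tooth 4 meets gear-1 tooth 15

Answer: 4 15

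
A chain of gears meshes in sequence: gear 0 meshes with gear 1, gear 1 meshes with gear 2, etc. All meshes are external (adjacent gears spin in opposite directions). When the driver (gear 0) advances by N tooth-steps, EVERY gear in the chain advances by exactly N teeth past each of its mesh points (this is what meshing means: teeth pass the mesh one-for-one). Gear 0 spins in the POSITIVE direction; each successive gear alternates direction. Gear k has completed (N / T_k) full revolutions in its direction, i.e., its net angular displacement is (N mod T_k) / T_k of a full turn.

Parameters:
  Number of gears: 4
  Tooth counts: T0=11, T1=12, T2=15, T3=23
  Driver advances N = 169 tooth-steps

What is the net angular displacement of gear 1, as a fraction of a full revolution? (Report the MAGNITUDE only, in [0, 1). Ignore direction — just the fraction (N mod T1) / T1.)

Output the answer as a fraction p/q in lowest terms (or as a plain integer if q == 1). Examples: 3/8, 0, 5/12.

Answer: 1/12

Derivation:
Chain of 4 gears, tooth counts: [11, 12, 15, 23]
  gear 0: T0=11, direction=positive, advance = 169 mod 11 = 4 teeth = 4/11 turn
  gear 1: T1=12, direction=negative, advance = 169 mod 12 = 1 teeth = 1/12 turn
  gear 2: T2=15, direction=positive, advance = 169 mod 15 = 4 teeth = 4/15 turn
  gear 3: T3=23, direction=negative, advance = 169 mod 23 = 8 teeth = 8/23 turn
Gear 1: 169 mod 12 = 1
Fraction = 1 / 12 = 1/12 (gcd(1,12)=1) = 1/12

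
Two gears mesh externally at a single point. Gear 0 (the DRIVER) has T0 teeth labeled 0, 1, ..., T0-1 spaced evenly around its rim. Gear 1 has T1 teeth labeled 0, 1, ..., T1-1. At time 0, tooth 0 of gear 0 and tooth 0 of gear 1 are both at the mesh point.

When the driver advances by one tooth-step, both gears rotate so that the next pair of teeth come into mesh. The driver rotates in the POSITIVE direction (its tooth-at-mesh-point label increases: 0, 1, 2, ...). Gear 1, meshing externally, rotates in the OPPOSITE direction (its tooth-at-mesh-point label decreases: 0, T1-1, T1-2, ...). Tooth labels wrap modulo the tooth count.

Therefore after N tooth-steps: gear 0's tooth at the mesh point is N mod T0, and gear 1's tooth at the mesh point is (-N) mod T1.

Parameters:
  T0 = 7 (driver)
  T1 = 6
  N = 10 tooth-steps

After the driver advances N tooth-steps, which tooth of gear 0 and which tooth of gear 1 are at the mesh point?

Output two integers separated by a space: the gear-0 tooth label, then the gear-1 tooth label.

Gear 0 (driver, T0=7): tooth at mesh = N mod T0
  10 = 1 * 7 + 3, so 10 mod 7 = 3
  gear 0 tooth = 3
Gear 1 (driven, T1=6): tooth at mesh = (-N) mod T1
  10 = 1 * 6 + 4, so 10 mod 6 = 4
  (-10) mod 6 = (-4) mod 6 = 6 - 4 = 2
Mesh after 10 steps: gear-0 tooth 3 meets gear-1 tooth 2

Answer: 3 2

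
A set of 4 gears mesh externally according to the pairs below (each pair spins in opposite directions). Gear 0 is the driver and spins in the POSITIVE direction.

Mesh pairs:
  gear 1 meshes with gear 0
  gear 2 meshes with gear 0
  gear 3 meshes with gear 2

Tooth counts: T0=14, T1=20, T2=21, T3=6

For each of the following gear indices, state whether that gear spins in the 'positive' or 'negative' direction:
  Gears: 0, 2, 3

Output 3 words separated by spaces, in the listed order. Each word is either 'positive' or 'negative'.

Answer: positive negative positive

Derivation:
Gear 0 (driver): positive (depth 0)
  gear 1: meshes with gear 0 -> depth 1 -> negative (opposite of gear 0)
  gear 2: meshes with gear 0 -> depth 1 -> negative (opposite of gear 0)
  gear 3: meshes with gear 2 -> depth 2 -> positive (opposite of gear 2)
Queried indices 0, 2, 3 -> positive, negative, positive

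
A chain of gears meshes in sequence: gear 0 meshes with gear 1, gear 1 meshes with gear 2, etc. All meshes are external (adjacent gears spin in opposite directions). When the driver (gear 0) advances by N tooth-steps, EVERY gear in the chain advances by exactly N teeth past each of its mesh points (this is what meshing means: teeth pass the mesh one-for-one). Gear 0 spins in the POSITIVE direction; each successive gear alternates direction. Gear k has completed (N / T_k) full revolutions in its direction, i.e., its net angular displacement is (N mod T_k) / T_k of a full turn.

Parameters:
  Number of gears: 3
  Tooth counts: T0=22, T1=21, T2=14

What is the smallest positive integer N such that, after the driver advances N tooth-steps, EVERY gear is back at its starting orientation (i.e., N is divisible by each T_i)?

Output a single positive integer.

Gear k returns to start when N is a multiple of T_k.
All gears at start simultaneously when N is a common multiple of [22, 21, 14]; the smallest such N is lcm(22, 21, 14).
Start: lcm = T0 = 22
Fold in T1=21: gcd(22, 21) = 1; lcm(22, 21) = 22 * 21 / 1 = 462 / 1 = 462
Fold in T2=14: gcd(462, 14) = 14; lcm(462, 14) = 462 * 14 / 14 = 6468 / 14 = 462
Full cycle length = 462

Answer: 462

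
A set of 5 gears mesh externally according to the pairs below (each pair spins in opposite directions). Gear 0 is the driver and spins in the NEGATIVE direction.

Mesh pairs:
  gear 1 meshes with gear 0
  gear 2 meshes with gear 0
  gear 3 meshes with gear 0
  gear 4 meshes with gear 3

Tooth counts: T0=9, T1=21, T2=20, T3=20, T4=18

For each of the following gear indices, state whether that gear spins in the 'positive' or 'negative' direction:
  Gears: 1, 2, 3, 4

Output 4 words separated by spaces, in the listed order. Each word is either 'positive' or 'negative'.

Answer: positive positive positive negative

Derivation:
Gear 0 (driver): negative (depth 0)
  gear 1: meshes with gear 0 -> depth 1 -> positive (opposite of gear 0)
  gear 2: meshes with gear 0 -> depth 1 -> positive (opposite of gear 0)
  gear 3: meshes with gear 0 -> depth 1 -> positive (opposite of gear 0)
  gear 4: meshes with gear 3 -> depth 2 -> negative (opposite of gear 3)
Queried indices 1, 2, 3, 4 -> positive, positive, positive, negative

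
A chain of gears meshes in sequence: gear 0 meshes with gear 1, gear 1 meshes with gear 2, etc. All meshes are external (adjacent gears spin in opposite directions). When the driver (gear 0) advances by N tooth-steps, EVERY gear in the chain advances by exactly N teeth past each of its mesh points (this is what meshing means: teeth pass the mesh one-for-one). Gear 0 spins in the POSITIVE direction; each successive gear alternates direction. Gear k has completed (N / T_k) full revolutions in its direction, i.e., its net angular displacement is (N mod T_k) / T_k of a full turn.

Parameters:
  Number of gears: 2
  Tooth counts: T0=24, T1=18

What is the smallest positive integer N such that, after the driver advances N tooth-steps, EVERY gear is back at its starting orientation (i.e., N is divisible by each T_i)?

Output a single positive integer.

Answer: 72

Derivation:
Gear k returns to start when N is a multiple of T_k.
All gears at start simultaneously when N is a common multiple of [24, 18]; the smallest such N is lcm(24, 18).
Start: lcm = T0 = 24
Fold in T1=18: gcd(24, 18) = 6; lcm(24, 18) = 24 * 18 / 6 = 432 / 6 = 72
Full cycle length = 72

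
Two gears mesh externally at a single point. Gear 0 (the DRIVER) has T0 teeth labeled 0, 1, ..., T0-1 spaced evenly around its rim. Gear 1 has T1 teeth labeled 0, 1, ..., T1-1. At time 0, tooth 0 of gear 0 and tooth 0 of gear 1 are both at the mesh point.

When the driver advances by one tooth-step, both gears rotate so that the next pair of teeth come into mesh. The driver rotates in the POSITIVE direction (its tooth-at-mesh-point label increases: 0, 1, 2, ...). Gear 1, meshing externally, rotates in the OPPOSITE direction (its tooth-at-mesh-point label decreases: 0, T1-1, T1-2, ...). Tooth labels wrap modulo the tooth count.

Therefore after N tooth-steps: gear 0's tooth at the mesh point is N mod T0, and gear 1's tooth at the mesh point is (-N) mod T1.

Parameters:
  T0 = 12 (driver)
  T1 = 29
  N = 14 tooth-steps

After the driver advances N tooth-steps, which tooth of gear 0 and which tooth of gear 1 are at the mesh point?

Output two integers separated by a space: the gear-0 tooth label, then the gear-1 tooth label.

Gear 0 (driver, T0=12): tooth at mesh = N mod T0
  14 = 1 * 12 + 2, so 14 mod 12 = 2
  gear 0 tooth = 2
Gear 1 (driven, T1=29): tooth at mesh = (-N) mod T1
  14 = 0 * 29 + 14, so 14 mod 29 = 14
  (-14) mod 29 = (-14) mod 29 = 29 - 14 = 15
Mesh after 14 steps: gear-0 tooth 2 meets gear-1 tooth 15

Answer: 2 15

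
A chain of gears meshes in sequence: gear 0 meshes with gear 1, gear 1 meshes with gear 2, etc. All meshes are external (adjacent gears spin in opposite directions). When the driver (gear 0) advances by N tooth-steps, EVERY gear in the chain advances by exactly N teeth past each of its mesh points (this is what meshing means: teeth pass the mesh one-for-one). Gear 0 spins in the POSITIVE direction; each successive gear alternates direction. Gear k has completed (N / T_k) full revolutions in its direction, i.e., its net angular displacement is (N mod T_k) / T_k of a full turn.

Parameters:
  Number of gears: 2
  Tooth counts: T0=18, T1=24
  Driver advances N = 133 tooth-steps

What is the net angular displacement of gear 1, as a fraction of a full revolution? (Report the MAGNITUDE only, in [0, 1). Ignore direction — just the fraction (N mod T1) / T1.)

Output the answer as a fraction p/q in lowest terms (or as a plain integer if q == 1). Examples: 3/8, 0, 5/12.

Chain of 2 gears, tooth counts: [18, 24]
  gear 0: T0=18, direction=positive, advance = 133 mod 18 = 7 teeth = 7/18 turn
  gear 1: T1=24, direction=negative, advance = 133 mod 24 = 13 teeth = 13/24 turn
Gear 1: 133 mod 24 = 13
Fraction = 13 / 24 = 13/24 (gcd(13,24)=1) = 13/24

Answer: 13/24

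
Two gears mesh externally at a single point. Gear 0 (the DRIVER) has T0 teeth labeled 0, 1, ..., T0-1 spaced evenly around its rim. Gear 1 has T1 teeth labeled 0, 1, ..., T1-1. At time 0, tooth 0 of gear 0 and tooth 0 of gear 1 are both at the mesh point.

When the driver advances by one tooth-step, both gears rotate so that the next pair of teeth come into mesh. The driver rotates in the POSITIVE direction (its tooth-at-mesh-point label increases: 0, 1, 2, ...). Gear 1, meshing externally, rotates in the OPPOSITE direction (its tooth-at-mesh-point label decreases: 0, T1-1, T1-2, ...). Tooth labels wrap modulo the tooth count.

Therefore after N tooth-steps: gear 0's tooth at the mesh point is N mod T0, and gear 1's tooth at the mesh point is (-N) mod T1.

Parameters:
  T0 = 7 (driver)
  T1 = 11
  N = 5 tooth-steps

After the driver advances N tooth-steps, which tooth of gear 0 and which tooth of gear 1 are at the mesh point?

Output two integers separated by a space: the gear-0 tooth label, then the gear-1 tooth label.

Answer: 5 6

Derivation:
Gear 0 (driver, T0=7): tooth at mesh = N mod T0
  5 = 0 * 7 + 5, so 5 mod 7 = 5
  gear 0 tooth = 5
Gear 1 (driven, T1=11): tooth at mesh = (-N) mod T1
  5 = 0 * 11 + 5, so 5 mod 11 = 5
  (-5) mod 11 = (-5) mod 11 = 11 - 5 = 6
Mesh after 5 steps: gear-0 tooth 5 meets gear-1 tooth 6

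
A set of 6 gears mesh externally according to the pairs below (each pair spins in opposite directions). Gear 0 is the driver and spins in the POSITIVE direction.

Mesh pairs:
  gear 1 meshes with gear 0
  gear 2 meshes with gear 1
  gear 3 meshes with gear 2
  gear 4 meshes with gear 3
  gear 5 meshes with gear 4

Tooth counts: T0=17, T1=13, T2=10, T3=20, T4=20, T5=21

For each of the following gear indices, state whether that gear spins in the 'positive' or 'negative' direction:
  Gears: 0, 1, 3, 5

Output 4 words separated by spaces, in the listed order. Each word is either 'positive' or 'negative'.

Gear 0 (driver): positive (depth 0)
  gear 1: meshes with gear 0 -> depth 1 -> negative (opposite of gear 0)
  gear 2: meshes with gear 1 -> depth 2 -> positive (opposite of gear 1)
  gear 3: meshes with gear 2 -> depth 3 -> negative (opposite of gear 2)
  gear 4: meshes with gear 3 -> depth 4 -> positive (opposite of gear 3)
  gear 5: meshes with gear 4 -> depth 5 -> negative (opposite of gear 4)
Queried indices 0, 1, 3, 5 -> positive, negative, negative, negative

Answer: positive negative negative negative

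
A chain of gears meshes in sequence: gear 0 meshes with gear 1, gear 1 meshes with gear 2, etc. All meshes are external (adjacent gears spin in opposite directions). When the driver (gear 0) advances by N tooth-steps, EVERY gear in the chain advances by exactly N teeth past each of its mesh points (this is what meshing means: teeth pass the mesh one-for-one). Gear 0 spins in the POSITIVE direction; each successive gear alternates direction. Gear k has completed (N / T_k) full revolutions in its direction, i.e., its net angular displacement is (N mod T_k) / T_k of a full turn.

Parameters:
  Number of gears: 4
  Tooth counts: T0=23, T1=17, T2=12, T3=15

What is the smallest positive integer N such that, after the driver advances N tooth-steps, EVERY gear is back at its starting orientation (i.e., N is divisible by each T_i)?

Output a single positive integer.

Gear k returns to start when N is a multiple of T_k.
All gears at start simultaneously when N is a common multiple of [23, 17, 12, 15]; the smallest such N is lcm(23, 17, 12, 15).
Start: lcm = T0 = 23
Fold in T1=17: gcd(23, 17) = 1; lcm(23, 17) = 23 * 17 / 1 = 391 / 1 = 391
Fold in T2=12: gcd(391, 12) = 1; lcm(391, 12) = 391 * 12 / 1 = 4692 / 1 = 4692
Fold in T3=15: gcd(4692, 15) = 3; lcm(4692, 15) = 4692 * 15 / 3 = 70380 / 3 = 23460
Full cycle length = 23460

Answer: 23460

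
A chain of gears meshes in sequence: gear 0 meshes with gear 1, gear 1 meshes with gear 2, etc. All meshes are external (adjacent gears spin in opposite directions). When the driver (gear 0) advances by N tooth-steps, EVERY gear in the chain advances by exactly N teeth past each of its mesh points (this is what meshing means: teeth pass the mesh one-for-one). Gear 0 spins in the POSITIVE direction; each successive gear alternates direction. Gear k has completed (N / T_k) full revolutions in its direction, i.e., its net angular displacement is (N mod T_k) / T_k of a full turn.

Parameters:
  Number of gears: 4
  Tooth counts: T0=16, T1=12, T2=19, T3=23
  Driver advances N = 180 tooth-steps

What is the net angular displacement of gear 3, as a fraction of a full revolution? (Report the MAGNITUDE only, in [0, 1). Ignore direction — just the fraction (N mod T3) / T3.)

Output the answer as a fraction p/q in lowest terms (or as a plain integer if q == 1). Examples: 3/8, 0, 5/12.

Answer: 19/23

Derivation:
Chain of 4 gears, tooth counts: [16, 12, 19, 23]
  gear 0: T0=16, direction=positive, advance = 180 mod 16 = 4 teeth = 4/16 turn
  gear 1: T1=12, direction=negative, advance = 180 mod 12 = 0 teeth = 0/12 turn
  gear 2: T2=19, direction=positive, advance = 180 mod 19 = 9 teeth = 9/19 turn
  gear 3: T3=23, direction=negative, advance = 180 mod 23 = 19 teeth = 19/23 turn
Gear 3: 180 mod 23 = 19
Fraction = 19 / 23 = 19/23 (gcd(19,23)=1) = 19/23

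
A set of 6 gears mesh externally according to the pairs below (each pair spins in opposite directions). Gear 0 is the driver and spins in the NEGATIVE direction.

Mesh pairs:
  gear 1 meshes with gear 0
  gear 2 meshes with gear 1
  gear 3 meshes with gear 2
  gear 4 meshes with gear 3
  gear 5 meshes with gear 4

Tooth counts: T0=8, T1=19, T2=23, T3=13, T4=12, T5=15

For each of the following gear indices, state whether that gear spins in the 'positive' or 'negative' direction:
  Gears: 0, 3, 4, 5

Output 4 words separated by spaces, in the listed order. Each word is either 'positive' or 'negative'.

Answer: negative positive negative positive

Derivation:
Gear 0 (driver): negative (depth 0)
  gear 1: meshes with gear 0 -> depth 1 -> positive (opposite of gear 0)
  gear 2: meshes with gear 1 -> depth 2 -> negative (opposite of gear 1)
  gear 3: meshes with gear 2 -> depth 3 -> positive (opposite of gear 2)
  gear 4: meshes with gear 3 -> depth 4 -> negative (opposite of gear 3)
  gear 5: meshes with gear 4 -> depth 5 -> positive (opposite of gear 4)
Queried indices 0, 3, 4, 5 -> negative, positive, negative, positive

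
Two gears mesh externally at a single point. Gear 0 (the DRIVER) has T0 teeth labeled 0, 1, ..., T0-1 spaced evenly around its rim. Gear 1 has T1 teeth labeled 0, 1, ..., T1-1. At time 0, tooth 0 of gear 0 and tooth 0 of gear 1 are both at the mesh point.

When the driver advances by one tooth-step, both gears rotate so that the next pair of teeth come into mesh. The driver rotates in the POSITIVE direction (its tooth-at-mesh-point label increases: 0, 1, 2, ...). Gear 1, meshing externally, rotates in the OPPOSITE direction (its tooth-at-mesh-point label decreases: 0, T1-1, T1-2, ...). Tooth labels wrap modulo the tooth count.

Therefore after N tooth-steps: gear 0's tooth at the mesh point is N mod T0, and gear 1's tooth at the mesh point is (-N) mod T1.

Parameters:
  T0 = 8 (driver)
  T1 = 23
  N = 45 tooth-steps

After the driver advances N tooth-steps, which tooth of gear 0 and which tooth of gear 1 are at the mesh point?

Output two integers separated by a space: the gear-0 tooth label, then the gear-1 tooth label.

Gear 0 (driver, T0=8): tooth at mesh = N mod T0
  45 = 5 * 8 + 5, so 45 mod 8 = 5
  gear 0 tooth = 5
Gear 1 (driven, T1=23): tooth at mesh = (-N) mod T1
  45 = 1 * 23 + 22, so 45 mod 23 = 22
  (-45) mod 23 = (-22) mod 23 = 23 - 22 = 1
Mesh after 45 steps: gear-0 tooth 5 meets gear-1 tooth 1

Answer: 5 1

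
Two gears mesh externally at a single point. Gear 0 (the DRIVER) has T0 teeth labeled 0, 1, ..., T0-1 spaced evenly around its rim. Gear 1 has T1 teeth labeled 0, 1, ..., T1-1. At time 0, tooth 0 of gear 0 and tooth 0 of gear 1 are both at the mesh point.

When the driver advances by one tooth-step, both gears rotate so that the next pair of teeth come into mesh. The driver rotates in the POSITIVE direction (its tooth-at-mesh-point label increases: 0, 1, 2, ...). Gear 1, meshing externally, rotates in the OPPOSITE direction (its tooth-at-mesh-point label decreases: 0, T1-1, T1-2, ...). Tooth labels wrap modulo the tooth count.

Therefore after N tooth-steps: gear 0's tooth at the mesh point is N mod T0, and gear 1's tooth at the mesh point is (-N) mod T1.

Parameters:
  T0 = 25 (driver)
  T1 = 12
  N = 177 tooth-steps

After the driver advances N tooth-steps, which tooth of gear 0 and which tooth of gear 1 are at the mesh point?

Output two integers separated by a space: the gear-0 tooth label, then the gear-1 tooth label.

Answer: 2 3

Derivation:
Gear 0 (driver, T0=25): tooth at mesh = N mod T0
  177 = 7 * 25 + 2, so 177 mod 25 = 2
  gear 0 tooth = 2
Gear 1 (driven, T1=12): tooth at mesh = (-N) mod T1
  177 = 14 * 12 + 9, so 177 mod 12 = 9
  (-177) mod 12 = (-9) mod 12 = 12 - 9 = 3
Mesh after 177 steps: gear-0 tooth 2 meets gear-1 tooth 3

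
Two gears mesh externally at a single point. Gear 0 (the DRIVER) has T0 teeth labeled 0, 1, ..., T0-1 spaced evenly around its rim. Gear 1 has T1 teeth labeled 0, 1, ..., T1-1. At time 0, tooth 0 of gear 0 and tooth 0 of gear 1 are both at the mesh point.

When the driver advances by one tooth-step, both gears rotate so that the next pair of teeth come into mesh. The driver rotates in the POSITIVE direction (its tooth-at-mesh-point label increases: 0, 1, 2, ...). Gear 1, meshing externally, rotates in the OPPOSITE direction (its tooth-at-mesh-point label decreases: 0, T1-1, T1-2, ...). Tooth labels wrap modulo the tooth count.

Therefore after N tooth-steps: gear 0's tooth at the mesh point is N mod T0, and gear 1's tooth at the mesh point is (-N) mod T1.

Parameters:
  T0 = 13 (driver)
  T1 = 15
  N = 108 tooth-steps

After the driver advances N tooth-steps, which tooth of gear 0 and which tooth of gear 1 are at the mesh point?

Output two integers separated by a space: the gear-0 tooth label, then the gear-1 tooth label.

Answer: 4 12

Derivation:
Gear 0 (driver, T0=13): tooth at mesh = N mod T0
  108 = 8 * 13 + 4, so 108 mod 13 = 4
  gear 0 tooth = 4
Gear 1 (driven, T1=15): tooth at mesh = (-N) mod T1
  108 = 7 * 15 + 3, so 108 mod 15 = 3
  (-108) mod 15 = (-3) mod 15 = 15 - 3 = 12
Mesh after 108 steps: gear-0 tooth 4 meets gear-1 tooth 12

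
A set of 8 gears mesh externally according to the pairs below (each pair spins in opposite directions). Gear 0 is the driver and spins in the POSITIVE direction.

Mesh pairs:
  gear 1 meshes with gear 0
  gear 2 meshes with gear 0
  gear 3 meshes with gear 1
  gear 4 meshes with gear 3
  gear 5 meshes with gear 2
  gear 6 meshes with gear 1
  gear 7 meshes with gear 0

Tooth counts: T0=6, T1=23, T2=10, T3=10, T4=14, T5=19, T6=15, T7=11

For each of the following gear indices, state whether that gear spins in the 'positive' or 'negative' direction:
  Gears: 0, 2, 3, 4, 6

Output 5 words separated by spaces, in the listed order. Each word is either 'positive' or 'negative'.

Answer: positive negative positive negative positive

Derivation:
Gear 0 (driver): positive (depth 0)
  gear 1: meshes with gear 0 -> depth 1 -> negative (opposite of gear 0)
  gear 2: meshes with gear 0 -> depth 1 -> negative (opposite of gear 0)
  gear 3: meshes with gear 1 -> depth 2 -> positive (opposite of gear 1)
  gear 4: meshes with gear 3 -> depth 3 -> negative (opposite of gear 3)
  gear 5: meshes with gear 2 -> depth 2 -> positive (opposite of gear 2)
  gear 6: meshes with gear 1 -> depth 2 -> positive (opposite of gear 1)
  gear 7: meshes with gear 0 -> depth 1 -> negative (opposite of gear 0)
Queried indices 0, 2, 3, 4, 6 -> positive, negative, positive, negative, positive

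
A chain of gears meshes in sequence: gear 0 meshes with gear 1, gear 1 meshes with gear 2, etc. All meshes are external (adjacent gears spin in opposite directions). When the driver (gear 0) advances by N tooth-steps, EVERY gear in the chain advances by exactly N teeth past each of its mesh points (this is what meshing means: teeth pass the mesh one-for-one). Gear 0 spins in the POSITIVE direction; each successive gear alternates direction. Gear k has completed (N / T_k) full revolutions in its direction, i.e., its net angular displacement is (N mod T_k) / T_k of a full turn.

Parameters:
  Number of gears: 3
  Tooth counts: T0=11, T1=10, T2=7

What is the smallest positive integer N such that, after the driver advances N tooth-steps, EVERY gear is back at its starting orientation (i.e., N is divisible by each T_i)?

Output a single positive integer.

Answer: 770

Derivation:
Gear k returns to start when N is a multiple of T_k.
All gears at start simultaneously when N is a common multiple of [11, 10, 7]; the smallest such N is lcm(11, 10, 7).
Start: lcm = T0 = 11
Fold in T1=10: gcd(11, 10) = 1; lcm(11, 10) = 11 * 10 / 1 = 110 / 1 = 110
Fold in T2=7: gcd(110, 7) = 1; lcm(110, 7) = 110 * 7 / 1 = 770 / 1 = 770
Full cycle length = 770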